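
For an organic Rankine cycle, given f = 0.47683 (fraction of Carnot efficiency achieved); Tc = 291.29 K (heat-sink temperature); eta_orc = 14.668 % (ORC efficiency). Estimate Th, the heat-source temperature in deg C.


Th = Tc / (1 - (eta_orc/100)/f)
Th = 291.29 / (1 - (14.668/100)/0.47683)
Th = 420.7052 K
Convert to deg C: 420.7052 - 273.15 = 147.56 deg C
Th = 147.56 deg C


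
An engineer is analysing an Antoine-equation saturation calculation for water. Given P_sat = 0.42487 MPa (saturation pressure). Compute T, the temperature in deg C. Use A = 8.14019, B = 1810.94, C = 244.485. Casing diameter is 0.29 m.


T = B / (A - log10(P_sat * 760 / 0.101325)) - C
T = 1810.94 / (8.14019 - log10(0.42487 * 760 / 0.101325)) - 244.485
T = 146.07 deg C


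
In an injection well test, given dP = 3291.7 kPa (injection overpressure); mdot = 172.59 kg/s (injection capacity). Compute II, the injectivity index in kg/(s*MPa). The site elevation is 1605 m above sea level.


II = mdot * 1000 / dP
II = 172.59 * 1000 / 3291.7
II = 52.432 kg/(s*MPa)


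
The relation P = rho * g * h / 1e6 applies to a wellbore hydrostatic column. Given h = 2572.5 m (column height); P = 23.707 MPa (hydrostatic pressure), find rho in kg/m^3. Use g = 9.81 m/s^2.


rho = P * 1e6 / (g * h)
rho = 23.707 * 1e6 / (9.81 * 2572.5)
rho = 939.40 kg/m^3


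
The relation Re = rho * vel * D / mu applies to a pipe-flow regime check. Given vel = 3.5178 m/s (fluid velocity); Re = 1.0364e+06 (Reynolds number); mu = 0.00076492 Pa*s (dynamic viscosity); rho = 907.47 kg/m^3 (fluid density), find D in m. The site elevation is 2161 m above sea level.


D = Re * mu / (rho * vel)
D = 1.0364e+06 * 0.00076492 / (907.47 * 3.5178)
D = 0.24834 m


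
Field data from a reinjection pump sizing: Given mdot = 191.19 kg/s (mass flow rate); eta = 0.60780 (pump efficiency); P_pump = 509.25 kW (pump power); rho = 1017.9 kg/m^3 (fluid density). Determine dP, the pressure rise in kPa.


dP = P_pump * rho * eta / mdot
dP = 509.25 * 1017.9 * 0.60780 / 191.19
dP = 1647.9 kPa


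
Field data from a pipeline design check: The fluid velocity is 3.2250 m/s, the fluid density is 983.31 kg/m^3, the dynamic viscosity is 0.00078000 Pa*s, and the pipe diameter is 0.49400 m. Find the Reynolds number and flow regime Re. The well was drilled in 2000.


Step 1: Re = rho*vel*D/mu = 983.31*3.225*0.494/0.00078 = 2.0084e+06
Step 2: Re = 2.0084e+06 > 4000, so flow is turbulent.
Re = 2.0084e+06 (turbulent)


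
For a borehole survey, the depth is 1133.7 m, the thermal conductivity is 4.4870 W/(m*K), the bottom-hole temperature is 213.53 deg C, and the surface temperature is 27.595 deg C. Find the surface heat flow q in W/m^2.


Step 1: grad = (T_d - T_surf)/d * 1000 = (213.53 - 27.595)/1133.7 * 1000 = 164.0072 deg C/km
Step 2: q = k * grad / 1000 = 4.487 * 164.0072 / 1000 = 0.73590 W/m^2
q = 0.73590 W/m^2


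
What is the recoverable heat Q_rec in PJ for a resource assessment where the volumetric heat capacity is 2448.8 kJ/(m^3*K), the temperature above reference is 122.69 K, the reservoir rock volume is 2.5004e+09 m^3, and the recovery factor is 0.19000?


Step 1: Q_s = Vr*rhoc*dT/1e12 = 2.5004e+09*2448.8*122.69/1e12 = 751.2284 PJ
Step 2: Q_rec = Q_s * RF = 751.2284 * 0.19 = 142.73 PJ
Q_rec = 142.73 PJ


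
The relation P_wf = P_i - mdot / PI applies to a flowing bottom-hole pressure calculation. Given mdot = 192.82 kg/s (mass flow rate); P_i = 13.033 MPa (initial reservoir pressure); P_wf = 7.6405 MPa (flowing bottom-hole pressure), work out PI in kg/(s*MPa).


PI = mdot / (P_i - P_wf)
PI = 192.82 / (13.033 - 7.6405)
PI = 35.757 kg/(s*MPa)


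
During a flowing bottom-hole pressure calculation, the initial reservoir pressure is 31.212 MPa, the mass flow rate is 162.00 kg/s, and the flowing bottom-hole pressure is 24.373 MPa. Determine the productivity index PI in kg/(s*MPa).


PI = mdot / (P_i - P_wf)
PI = 162.00 / (31.212 - 24.373)
PI = 23.688 kg/(s*MPa)


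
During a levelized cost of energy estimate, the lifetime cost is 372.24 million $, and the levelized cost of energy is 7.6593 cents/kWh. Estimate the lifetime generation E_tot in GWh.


E_tot = C_tot / LCOE * 100
E_tot = 372.24 / 7.6593 * 100
E_tot = 4860.0 GWh


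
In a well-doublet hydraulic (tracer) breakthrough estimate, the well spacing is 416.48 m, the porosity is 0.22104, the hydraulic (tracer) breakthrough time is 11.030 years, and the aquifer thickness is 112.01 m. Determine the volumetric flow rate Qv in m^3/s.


Qv = pi*hr*phi*L^2 / (3*t_bt*365.25*86400)
Qv = pi*112.01*0.22104*416.48^2 / (3*11.030*365.25*86400)
Qv = 0.012920 m^3/s


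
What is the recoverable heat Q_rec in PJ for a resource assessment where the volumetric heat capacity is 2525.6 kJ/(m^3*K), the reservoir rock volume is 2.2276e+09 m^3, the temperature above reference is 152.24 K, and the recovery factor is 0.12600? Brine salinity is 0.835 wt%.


Step 1: Q_s = Vr*rhoc*dT/1e12 = 2.2276e+09*2525.6*152.24/1e12 = 856.5063 PJ
Step 2: Q_rec = Q_s * RF = 856.5063 * 0.126 = 107.92 PJ
Q_rec = 107.92 PJ


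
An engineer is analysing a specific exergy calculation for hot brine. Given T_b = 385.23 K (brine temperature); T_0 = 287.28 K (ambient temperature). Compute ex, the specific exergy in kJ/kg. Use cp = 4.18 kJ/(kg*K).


ex = cp * ((T_b - T_0) - T_0 * ln(T_b/T_0))
ex = 4.18 * ((385.23 - 287.28) - 287.28 * ln(385.23/287.28))
ex = 57.128 kJ/kg


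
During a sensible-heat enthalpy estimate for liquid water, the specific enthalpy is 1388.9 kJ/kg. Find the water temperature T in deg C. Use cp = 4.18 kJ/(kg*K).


T = h / cp
T = 1388.9 / 4.18
T = 332.27 deg C


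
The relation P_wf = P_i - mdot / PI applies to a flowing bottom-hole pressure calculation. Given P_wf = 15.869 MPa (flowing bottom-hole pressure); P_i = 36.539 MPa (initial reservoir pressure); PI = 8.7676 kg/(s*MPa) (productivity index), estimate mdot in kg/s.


mdot = (P_i - P_wf) * PI
mdot = (36.539 - 15.869) * 8.7676
mdot = 181.23 kg/s


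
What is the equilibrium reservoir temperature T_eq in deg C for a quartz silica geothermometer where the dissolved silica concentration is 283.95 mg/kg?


T_eq = 1309 / (5.19 - log10(SiO2)) - 273.15
T_eq = 1309 / (5.19 - log10(283.95)) - 273.15
T_eq = 205.15 deg C


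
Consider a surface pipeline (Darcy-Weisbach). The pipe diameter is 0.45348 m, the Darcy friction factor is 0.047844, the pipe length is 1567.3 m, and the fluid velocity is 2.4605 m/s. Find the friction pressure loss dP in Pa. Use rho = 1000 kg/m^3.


dP = f * (L/D) * (rho*vel^2/2) / 1000
dP = 0.047844 * (1567.3/0.45348) * (1000*2.4605^2/2) / 1000
dP = 500.5393 kPa
Convert: 500.5393 kPa * 1000.0 = 5.0054e+05 Pa
dP = 5.0054e+05 Pa


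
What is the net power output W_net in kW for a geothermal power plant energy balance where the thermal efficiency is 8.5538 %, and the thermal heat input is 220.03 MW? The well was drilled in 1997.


W_net = eta / 100 * Q_in
W_net = 8.5538 / 100 * 220.03
W_net = 18.82093 MW
Convert: 18.82093 MW * 1000.0 = 18821 kW
W_net = 18821 kW


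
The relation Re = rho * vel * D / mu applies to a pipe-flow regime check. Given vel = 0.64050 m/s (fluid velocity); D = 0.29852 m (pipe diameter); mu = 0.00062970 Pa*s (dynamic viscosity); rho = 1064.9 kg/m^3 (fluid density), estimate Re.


Re = rho * vel * D / mu
Re = 1064.9 * 0.64050 * 0.29852 / 0.00062970
Re = 3.2335e+05


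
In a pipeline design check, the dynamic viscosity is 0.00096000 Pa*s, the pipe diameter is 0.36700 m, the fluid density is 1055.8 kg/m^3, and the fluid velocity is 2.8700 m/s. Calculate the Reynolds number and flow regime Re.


Step 1: Re = rho*vel*D/mu = 1055.8*2.87*0.367/0.00096 = 1.1584e+06
Step 2: Re = 1.1584e+06 > 4000, so flow is turbulent.
Re = 1.1584e+06 (turbulent)


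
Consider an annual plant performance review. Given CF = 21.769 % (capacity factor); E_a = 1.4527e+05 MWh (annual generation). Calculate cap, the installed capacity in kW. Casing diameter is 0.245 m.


cap = E_a / (CF/100 * 8760)
cap = 1.4527e+05 / (21.769/100 * 8760)
cap = 76.17866 MW
Convert: 76.17866 MW * 1000.0 = 76179 kW
cap = 76179 kW


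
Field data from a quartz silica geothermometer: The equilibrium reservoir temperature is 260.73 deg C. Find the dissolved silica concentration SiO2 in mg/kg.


SiO2 = 10^(5.19 - 1309/(T_eq + 273.15))
SiO2 = 10^(5.19 - 1309/(260.73 + 273.15))
SiO2 = 547.19 mg/kg


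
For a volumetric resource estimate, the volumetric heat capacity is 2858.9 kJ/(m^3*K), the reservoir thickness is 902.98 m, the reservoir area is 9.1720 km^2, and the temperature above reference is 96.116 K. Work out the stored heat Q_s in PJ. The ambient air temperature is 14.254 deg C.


Step 1: Vr = A*1e6*hr = 9.172*1e6*902.98 = 8.282133e+09 m^3
Step 2: Q_s = Vr*rhoc*dT/1e12 = 8.282133e+09*2858.9*96.116/1e12 = 2275.8 PJ
Q_s = 2275.8 PJ


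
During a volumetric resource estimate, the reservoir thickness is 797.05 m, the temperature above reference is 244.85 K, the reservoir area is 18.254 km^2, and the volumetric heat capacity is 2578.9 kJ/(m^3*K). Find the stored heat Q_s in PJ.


Step 1: Vr = A*1e6*hr = 18.254*1e6*797.05 = 1.454935e+10 m^3
Step 2: Q_s = Vr*rhoc*dT/1e12 = 1.454935e+10*2578.9*244.85/1e12 = 9187.1 PJ
Q_s = 9187.1 PJ


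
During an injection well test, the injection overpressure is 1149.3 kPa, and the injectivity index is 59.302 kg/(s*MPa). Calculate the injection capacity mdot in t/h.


mdot = II * dP / 1000
mdot = 59.302 * 1149.3 / 1000
mdot = 68.15579 kg/s
Convert: 68.15579 kg/s * 3.6 = 245.36 t/h
mdot = 245.36 t/h


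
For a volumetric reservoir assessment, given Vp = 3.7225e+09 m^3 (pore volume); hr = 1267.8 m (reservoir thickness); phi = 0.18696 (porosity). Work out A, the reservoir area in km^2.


A = Vp / (1e6 * hr * phi)
A = 3.7225e+09 / (1e6 * 1267.8 * 0.18696)
A = 15.705 km^2


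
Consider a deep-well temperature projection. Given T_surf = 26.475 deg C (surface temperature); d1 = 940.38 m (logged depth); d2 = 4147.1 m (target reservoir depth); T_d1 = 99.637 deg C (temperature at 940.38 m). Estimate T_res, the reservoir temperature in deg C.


Step 1: grad = (T_d1 - T_surf)/d1 * 1000 = (99.637 - 26.475)/940.38 * 1000 = 77.80046 deg C/km
Step 2: T_res = T_surf + grad*d2/1000 = 26.475 + 77.80046*4147.1/1000 = 349.12 deg C
T_res = 349.12 deg C


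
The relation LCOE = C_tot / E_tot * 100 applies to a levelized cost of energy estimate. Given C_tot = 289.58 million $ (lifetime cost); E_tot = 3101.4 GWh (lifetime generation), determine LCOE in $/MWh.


LCOE = C_tot / E_tot * 100
LCOE = 289.58 / 3101.4 * 100
LCOE = 9.337074 cents/kWh
Convert: 9.337074 cents/kWh * 10.0 = 93.371 $/MWh
LCOE = 93.371 $/MWh


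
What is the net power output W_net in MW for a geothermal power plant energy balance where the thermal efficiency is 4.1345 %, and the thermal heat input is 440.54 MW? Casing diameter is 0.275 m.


W_net = eta / 100 * Q_in
W_net = 4.1345 / 100 * 440.54
W_net = 18.214 MW


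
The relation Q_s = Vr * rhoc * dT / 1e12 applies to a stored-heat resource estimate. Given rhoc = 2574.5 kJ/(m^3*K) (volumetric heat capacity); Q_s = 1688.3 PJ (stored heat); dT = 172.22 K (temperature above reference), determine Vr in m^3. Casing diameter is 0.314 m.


Vr = Q_s * 1e12 / (rhoc * dT)
Vr = 1688.3 * 1e12 / (2574.5 * 172.22)
Vr = 3.8078e+09 m^3


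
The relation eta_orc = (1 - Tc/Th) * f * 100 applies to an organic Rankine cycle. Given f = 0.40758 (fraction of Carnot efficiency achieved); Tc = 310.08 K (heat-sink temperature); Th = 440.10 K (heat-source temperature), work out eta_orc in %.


eta_orc = (1 - Tc/Th) * f * 100
eta_orc = (1 - 310.08/440.10) * 0.40758 * 100
eta_orc = 12.041 %


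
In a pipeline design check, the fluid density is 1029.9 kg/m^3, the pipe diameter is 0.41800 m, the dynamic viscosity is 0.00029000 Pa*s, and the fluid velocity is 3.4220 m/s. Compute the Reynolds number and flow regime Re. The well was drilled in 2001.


Step 1: Re = rho*vel*D/mu = 1029.9*3.422*0.418/0.00029 = 5.0799e+06
Step 2: Re = 5.0799e+06 > 4000, so flow is turbulent.
Re = 5.0799e+06 (turbulent)


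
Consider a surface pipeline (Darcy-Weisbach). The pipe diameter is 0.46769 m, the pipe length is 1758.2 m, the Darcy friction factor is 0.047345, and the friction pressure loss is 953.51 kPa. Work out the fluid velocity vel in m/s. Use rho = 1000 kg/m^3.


vel = sqrt(dP*1000*2*D / (f*L*rho))
vel = sqrt(953.51*1000*2*0.46769 / (0.047345*1758.2*1000))
vel = 3.2733 m/s


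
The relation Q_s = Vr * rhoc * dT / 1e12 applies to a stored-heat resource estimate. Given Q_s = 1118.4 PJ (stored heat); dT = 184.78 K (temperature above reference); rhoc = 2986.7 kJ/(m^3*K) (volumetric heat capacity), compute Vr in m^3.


Vr = Q_s * 1e12 / (rhoc * dT)
Vr = 1118.4 * 1e12 / (2986.7 * 184.78)
Vr = 2.0265e+09 m^3


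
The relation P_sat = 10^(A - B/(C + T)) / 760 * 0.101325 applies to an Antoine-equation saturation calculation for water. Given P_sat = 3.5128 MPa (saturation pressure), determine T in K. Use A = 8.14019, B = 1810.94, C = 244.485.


T = B / (A - log10(P_sat * 760 / 0.101325)) - C
T = 1810.94 / (8.14019 - log10(3.5128 * 760 / 0.101325)) - 244.485
T = 242.4002 deg C
Convert to K: 242.4002 + 273.15 = 515.55 K
T = 515.55 K


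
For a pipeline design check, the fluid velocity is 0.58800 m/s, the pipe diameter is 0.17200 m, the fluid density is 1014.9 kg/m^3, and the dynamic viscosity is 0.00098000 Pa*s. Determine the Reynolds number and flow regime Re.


Step 1: Re = rho*vel*D/mu = 1014.9*0.588*0.172/0.00098 = 1.0474e+05
Step 2: Re = 1.0474e+05 > 4000, so flow is turbulent.
Re = 1.0474e+05 (turbulent)


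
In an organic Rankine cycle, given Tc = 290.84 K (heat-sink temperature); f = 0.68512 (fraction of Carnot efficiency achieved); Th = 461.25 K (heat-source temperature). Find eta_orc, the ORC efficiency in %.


eta_orc = (1 - Tc/Th) * f * 100
eta_orc = (1 - 290.84/461.25) * 0.68512 * 100
eta_orc = 25.312 %


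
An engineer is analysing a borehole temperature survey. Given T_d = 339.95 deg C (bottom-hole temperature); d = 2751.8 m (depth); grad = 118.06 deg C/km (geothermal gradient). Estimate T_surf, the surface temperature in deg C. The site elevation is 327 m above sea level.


T_surf = T_d - grad * d / 1000
T_surf = 339.95 - 118.06 * 2751.8 / 1000
T_surf = 15.072 deg C


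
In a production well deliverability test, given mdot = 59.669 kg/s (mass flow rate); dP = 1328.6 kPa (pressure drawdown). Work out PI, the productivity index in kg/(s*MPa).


PI = mdot * 1000 / dP
PI = 59.669 * 1000 / 1328.6
PI = 44.911 kg/(s*MPa)


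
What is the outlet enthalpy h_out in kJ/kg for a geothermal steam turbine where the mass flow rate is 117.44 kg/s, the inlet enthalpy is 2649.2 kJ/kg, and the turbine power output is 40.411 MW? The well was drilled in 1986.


h_out = h_in - P * 1000 / mdot
h_out = 2649.2 - 40.411 * 1000 / 117.44
h_out = 2305.1 kJ/kg


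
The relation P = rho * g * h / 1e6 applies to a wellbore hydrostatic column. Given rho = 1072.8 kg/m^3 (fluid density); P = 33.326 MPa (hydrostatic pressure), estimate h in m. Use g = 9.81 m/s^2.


h = P * 1e6 / (g * rho)
h = 33.326 * 1e6 / (9.81 * 1072.8)
h = 3166.6 m


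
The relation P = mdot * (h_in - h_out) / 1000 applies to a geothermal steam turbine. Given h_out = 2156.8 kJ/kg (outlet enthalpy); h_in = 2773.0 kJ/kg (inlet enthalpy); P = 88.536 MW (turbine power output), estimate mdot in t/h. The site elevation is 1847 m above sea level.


mdot = P * 1000 / (h_in - h_out)
mdot = 88.536 * 1000 / (2773.0 - 2156.8)
mdot = 143.6806 kg/s
Convert: 143.6806 kg/s * 3.6 = 517.25 t/h
mdot = 517.25 t/h


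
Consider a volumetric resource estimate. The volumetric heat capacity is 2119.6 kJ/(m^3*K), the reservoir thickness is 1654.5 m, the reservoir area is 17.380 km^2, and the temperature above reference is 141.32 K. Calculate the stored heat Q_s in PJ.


Step 1: Vr = A*1e6*hr = 17.38*1e6*1654.5 = 2.875521e+10 m^3
Step 2: Q_s = Vr*rhoc*dT/1e12 = 2.875521e+10*2119.6*141.32/1e12 = 8613.4 PJ
Q_s = 8613.4 PJ


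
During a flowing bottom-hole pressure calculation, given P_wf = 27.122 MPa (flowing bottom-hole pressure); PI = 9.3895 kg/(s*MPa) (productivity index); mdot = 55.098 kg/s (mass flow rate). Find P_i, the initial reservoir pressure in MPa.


P_i = P_wf + mdot / PI
P_i = 27.122 + 55.098 / 9.3895
P_i = 32.990 MPa


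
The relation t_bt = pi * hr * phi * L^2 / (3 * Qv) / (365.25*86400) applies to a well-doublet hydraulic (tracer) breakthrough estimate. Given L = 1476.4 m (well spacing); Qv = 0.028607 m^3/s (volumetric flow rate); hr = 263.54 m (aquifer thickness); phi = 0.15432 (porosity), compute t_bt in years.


t_bt = pi * hr * phi * L^2 / (3 * Qv) / (365.25*86400)
t_bt = pi * 263.54 * 0.15432 * 1476.4^2 / (3 * 0.028607) / (365.25*86400)
t_bt = 102.83 years


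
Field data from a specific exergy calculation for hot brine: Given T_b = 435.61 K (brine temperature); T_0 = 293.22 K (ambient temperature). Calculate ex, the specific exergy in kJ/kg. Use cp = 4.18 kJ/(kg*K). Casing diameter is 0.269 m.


ex = cp * ((T_b - T_0) - T_0 * ln(T_b/T_0))
ex = 4.18 * ((435.61 - 293.22) - 293.22 * ln(435.61/293.22))
ex = 110.04 kJ/kg


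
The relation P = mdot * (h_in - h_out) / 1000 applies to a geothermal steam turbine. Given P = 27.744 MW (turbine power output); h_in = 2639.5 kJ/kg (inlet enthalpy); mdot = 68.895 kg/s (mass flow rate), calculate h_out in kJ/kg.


h_out = h_in - P * 1000 / mdot
h_out = 2639.5 - 27.744 * 1000 / 68.895
h_out = 2236.8 kJ/kg


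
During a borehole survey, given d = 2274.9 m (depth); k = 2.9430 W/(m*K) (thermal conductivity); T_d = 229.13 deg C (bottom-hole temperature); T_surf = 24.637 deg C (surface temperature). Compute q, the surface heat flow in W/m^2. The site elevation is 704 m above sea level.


Step 1: grad = (T_d - T_surf)/d * 1000 = (229.13 - 24.637)/2274.9 * 1000 = 89.89098 deg C/km
Step 2: q = k * grad / 1000 = 2.943 * 89.89098 / 1000 = 0.26455 W/m^2
q = 0.26455 W/m^2


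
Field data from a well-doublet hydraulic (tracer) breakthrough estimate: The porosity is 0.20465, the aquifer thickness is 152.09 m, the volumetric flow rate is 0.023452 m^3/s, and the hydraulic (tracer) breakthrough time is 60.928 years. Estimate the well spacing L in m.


L = sqrt(t_bt*365.25*86400*3*Qv / (pi*hr*phi))
L = sqrt(60.928*365.25*86400*3*0.023452 / (pi*152.09*0.20465))
L = 1176.2 m


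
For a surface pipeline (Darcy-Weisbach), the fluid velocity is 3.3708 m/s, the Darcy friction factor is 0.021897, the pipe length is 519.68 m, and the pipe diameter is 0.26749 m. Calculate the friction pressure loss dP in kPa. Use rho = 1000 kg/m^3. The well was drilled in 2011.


dP = f * (L/D) * (rho*vel^2/2) / 1000
dP = 0.021897 * (519.68/0.26749) * (1000*3.3708^2/2) / 1000
dP = 241.68 kPa


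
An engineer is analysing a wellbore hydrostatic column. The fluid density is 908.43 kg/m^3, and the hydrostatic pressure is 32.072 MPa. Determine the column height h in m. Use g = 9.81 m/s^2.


h = P * 1e6 / (g * rho)
h = 32.072 * 1e6 / (9.81 * 908.43)
h = 3598.9 m


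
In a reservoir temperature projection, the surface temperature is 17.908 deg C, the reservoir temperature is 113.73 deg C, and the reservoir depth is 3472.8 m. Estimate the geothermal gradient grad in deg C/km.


grad = (T_res - T_surf) / d * 1000
grad = (113.73 - 17.908) / 3472.8 * 1000
grad = 27.592 deg C/km


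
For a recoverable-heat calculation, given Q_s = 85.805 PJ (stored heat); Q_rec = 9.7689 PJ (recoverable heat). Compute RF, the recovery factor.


RF = Q_rec / Q_s
RF = 9.7689 / 85.805
RF = 0.11385


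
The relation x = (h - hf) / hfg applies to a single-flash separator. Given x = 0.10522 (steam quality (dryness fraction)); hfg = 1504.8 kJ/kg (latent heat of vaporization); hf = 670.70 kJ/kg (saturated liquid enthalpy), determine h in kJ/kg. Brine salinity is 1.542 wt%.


h = hf + x * hfg
h = 670.70 + 0.10522 * 1504.8
h = 829.04 kJ/kg


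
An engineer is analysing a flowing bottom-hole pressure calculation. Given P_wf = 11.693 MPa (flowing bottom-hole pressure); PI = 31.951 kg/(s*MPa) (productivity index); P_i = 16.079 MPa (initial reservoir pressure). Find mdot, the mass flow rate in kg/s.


mdot = (P_i - P_wf) * PI
mdot = (16.079 - 11.693) * 31.951
mdot = 140.14 kg/s


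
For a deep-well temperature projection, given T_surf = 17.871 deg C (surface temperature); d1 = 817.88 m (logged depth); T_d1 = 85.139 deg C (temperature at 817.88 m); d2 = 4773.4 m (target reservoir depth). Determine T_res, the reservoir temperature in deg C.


Step 1: grad = (T_d1 - T_surf)/d1 * 1000 = (85.139 - 17.871)/817.88 * 1000 = 82.24678 deg C/km
Step 2: T_res = T_surf + grad*d2/1000 = 17.871 + 82.24678*4773.4/1000 = 410.47 deg C
T_res = 410.47 deg C


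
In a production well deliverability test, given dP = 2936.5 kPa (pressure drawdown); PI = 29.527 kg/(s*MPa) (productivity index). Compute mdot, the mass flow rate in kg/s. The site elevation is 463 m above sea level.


mdot = PI * dP / 1000
mdot = 29.527 * 2936.5 / 1000
mdot = 86.706 kg/s


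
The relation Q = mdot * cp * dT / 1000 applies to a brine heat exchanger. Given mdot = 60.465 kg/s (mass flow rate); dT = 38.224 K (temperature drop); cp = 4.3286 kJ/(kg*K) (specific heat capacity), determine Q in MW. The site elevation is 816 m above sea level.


Q = mdot * cp * dT / 1000
Q = 60.465 * 4.3286 * 38.224 / 1000
Q = 10.004 MW


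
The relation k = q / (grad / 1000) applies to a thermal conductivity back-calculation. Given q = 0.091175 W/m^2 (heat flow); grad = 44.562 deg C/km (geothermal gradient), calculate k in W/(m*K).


k = q / (grad / 1000)
k = 0.091175 / (44.562 / 1000)
k = 2.0460 W/(m*K)


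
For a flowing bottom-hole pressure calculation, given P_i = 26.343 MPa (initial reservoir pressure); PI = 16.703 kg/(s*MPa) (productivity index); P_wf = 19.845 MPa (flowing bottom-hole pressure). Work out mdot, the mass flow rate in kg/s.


mdot = (P_i - P_wf) * PI
mdot = (26.343 - 19.845) * 16.703
mdot = 108.54 kg/s


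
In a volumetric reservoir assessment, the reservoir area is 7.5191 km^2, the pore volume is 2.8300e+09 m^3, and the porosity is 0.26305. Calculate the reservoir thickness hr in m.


hr = Vp / (A * 1e6 * phi)
hr = 2.8300e+09 / (7.5191 * 1e6 * 0.26305)
hr = 1430.8 m


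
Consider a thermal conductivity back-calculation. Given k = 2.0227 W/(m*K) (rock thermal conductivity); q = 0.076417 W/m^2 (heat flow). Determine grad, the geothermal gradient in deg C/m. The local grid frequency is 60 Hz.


grad = q / k * 1000
grad = 0.076417 / 2.0227 * 1000
grad = 37.77970 deg C/km
Convert: 37.77970 deg C/km * 0.001 = 0.037780 deg C/m
grad = 0.037780 deg C/m


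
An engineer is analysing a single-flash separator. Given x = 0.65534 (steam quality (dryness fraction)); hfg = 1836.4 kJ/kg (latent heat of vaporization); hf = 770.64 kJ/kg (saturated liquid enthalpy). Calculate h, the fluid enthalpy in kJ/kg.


h = hf + x * hfg
h = 770.64 + 0.65534 * 1836.4
h = 1974.1 kJ/kg


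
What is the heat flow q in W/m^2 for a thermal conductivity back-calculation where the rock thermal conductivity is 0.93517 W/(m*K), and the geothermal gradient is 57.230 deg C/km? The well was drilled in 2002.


q = k * grad / 1000
q = 0.93517 * 57.230 / 1000
q = 0.053520 W/m^2


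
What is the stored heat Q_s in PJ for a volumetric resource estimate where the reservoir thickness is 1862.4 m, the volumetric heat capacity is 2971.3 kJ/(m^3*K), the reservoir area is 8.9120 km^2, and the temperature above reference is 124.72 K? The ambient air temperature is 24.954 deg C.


Step 1: Vr = A*1e6*hr = 8.912*1e6*1862.4 = 1.659771e+10 m^3
Step 2: Q_s = Vr*rhoc*dT/1e12 = 1.659771e+10*2971.3*124.72/1e12 = 6150.8 PJ
Q_s = 6150.8 PJ


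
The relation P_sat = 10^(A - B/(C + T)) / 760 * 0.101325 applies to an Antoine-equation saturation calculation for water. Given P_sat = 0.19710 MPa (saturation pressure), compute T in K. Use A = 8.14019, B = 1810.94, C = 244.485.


T = B / (A - log10(P_sat * 760 / 0.101325)) - C
T = 1810.94 / (8.14019 - log10(0.19710 * 760 / 0.101325)) - 244.485
T = 119.8595 deg C
Convert to K: 119.8595 + 273.15 = 393.01 K
T = 393.01 K


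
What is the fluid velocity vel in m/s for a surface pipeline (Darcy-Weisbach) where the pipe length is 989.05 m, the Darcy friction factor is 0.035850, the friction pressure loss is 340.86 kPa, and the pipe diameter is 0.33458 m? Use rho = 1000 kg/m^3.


vel = sqrt(dP*1000*2*D / (f*L*rho))
vel = sqrt(340.86*1000*2*0.33458 / (0.035850*989.05*1000))
vel = 2.5363 m/s


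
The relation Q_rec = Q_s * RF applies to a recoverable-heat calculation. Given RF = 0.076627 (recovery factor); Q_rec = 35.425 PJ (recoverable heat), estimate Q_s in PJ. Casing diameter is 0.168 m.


Q_s = Q_rec / RF
Q_s = 35.425 / 0.076627
Q_s = 462.30 PJ


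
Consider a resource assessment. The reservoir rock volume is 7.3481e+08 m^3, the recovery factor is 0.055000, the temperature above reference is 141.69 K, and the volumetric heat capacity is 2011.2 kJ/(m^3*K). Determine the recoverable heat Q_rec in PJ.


Step 1: Q_s = Vr*rhoc*dT/1e12 = 7.3481e+08*2011.2*141.69/1e12 = 209.3965 PJ
Step 2: Q_rec = Q_s * RF = 209.3965 * 0.055 = 11.517 PJ
Q_rec = 11.517 PJ


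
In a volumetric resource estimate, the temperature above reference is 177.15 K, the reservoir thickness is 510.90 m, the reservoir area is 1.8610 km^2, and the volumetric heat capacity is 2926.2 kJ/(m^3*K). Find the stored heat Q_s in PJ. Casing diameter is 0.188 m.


Step 1: Vr = A*1e6*hr = 1.861*1e6*510.9 = 9.507849e+08 m^3
Step 2: Q_s = Vr*rhoc*dT/1e12 = 9.507849e+08*2926.2*177.15/1e12 = 492.86 PJ
Q_s = 492.86 PJ


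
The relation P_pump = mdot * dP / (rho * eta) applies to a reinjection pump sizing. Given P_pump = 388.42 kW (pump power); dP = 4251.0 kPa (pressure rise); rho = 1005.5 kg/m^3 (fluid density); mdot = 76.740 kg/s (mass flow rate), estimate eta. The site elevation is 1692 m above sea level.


eta = mdot * dP / (rho * P_pump)
eta = 76.740 * 4251.0 / (1005.5 * 388.42)
eta = 0.83527


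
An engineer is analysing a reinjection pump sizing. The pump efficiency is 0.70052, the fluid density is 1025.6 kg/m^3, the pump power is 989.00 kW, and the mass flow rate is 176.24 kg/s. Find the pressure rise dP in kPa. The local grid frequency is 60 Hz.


dP = P_pump * rho * eta / mdot
dP = 989.00 * 1025.6 * 0.70052 / 176.24
dP = 4031.7 kPa


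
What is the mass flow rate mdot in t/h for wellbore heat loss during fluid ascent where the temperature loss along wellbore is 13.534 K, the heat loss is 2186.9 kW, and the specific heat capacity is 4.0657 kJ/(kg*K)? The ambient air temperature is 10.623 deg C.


mdot = Q_loss / (cp * dT)
mdot = 2186.9 / (4.0657 * 13.534)
mdot = 39.74362 kg/s
Convert: 39.74362 kg/s * 3.6 = 143.08 t/h
mdot = 143.08 t/h


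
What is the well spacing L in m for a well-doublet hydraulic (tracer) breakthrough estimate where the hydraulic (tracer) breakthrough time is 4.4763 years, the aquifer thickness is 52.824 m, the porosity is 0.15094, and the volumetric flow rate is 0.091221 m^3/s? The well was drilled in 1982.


L = sqrt(t_bt*365.25*86400*3*Qv / (pi*hr*phi))
L = sqrt(4.4763*365.25*86400*3*0.091221 / (pi*52.824*0.15094))
L = 1242.3 m


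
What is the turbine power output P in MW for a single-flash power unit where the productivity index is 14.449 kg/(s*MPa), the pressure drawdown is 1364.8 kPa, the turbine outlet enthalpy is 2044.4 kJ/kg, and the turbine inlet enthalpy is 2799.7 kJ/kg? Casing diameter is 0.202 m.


Step 1: mdot = PI * dP / 1000 = 14.449 * 1364.8 / 1000 = 19.72000 kg/s
Step 2: P = mdot*(h_in - h_out)/1000 = 19.72000*(2799.7 - 2044.4)/1000 = 14.895 MW
P = 14.895 MW


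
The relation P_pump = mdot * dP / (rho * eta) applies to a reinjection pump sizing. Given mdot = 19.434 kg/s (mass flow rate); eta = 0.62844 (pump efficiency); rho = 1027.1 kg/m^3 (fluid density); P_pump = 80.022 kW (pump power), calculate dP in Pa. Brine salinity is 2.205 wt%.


dP = P_pump * rho * eta / mdot
dP = 80.022 * 1027.1 * 0.62844 / 19.434
dP = 2657.809 kPa
Convert: 2657.809 kPa * 1000.0 = 2.6578e+06 Pa
dP = 2.6578e+06 Pa


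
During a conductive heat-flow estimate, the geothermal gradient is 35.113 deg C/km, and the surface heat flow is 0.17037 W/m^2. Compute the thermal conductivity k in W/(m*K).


k = q * 1000 / grad
k = 0.17037 * 1000 / 35.113
k = 4.8520 W/(m*K)


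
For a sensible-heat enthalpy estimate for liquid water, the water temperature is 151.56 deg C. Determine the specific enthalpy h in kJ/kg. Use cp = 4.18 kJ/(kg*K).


h = cp * T
h = 4.18 * 151.56
h = 633.52 kJ/kg


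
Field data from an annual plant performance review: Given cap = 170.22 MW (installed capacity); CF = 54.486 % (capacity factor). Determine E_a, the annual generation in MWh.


E_a = CF / 100 * cap * 8760
E_a = 54.486 / 100 * 170.22 * 8760
E_a = 8.1246e+05 MWh


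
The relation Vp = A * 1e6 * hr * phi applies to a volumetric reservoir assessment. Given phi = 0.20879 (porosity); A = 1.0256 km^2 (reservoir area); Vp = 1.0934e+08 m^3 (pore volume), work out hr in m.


hr = Vp / (A * 1e6 * phi)
hr = 1.0934e+08 / (1.0256 * 1e6 * 0.20879)
hr = 510.61 m


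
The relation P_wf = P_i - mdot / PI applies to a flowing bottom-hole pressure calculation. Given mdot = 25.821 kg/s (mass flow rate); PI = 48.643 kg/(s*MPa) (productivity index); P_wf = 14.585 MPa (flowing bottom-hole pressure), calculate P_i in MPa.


P_i = P_wf + mdot / PI
P_i = 14.585 + 25.821 / 48.643
P_i = 15.116 MPa


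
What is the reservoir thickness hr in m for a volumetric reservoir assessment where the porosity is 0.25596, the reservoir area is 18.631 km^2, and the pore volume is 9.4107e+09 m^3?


hr = Vp / (A * 1e6 * phi)
hr = 9.4107e+09 / (18.631 * 1e6 * 0.25596)
hr = 1973.4 m


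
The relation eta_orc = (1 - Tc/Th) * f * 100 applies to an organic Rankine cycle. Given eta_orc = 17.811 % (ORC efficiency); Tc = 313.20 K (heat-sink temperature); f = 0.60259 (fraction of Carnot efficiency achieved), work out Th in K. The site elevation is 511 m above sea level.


Th = Tc / (1 - (eta_orc/100)/f)
Th = 313.20 / (1 - (17.811/100)/0.60259)
Th = 444.62 K


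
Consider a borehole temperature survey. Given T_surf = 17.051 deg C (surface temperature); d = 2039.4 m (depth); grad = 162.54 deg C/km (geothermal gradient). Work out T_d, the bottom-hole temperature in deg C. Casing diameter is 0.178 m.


T_d = T_surf + grad * d / 1000
T_d = 17.051 + 162.54 * 2039.4 / 1000
T_d = 348.54 deg C


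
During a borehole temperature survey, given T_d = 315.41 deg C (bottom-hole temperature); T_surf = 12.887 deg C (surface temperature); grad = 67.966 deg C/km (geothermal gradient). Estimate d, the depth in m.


d = (T_d - T_surf) / grad * 1000
d = (315.41 - 12.887) / 67.966 * 1000
d = 4451.1 m


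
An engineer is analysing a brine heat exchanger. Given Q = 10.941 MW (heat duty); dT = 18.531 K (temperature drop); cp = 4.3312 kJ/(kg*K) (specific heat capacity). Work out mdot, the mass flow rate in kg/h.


mdot = Q * 1000 / (cp * dT)
mdot = 10.941 * 1000 / (4.3312 * 18.531)
mdot = 136.3170 kg/s
Convert: 136.3170 kg/s * 3600.0 = 4.9074e+05 kg/h
mdot = 4.9074e+05 kg/h


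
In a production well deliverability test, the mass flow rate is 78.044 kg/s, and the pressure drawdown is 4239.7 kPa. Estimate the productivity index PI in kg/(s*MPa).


PI = mdot * 1000 / dP
PI = 78.044 * 1000 / 4239.7
PI = 18.408 kg/(s*MPa)


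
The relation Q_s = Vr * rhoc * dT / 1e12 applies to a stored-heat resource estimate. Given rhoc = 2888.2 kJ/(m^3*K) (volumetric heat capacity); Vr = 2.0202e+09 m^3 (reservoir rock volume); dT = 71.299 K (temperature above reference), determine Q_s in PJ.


Q_s = Vr * rhoc * dT / 1e12
Q_s = 2.0202e+09 * 2888.2 * 71.299 / 1e12
Q_s = 416.01 PJ


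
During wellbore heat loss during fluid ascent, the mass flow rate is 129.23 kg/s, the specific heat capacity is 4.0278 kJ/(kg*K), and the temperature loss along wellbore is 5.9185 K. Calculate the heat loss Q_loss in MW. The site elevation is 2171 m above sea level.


Q_loss = mdot * cp * dT
Q_loss = 129.23 * 4.0278 * 5.9185
Q_loss = 3080.654 kW
Convert: 3080.654 kW * 0.001 = 3.0807 MW
Q_loss = 3.0807 MW


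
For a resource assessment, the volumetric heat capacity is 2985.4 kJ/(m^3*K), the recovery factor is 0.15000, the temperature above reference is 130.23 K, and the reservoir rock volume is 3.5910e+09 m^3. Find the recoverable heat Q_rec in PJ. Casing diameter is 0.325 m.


Step 1: Q_s = Vr*rhoc*dT/1e12 = 3.5910e+09*2985.4*130.23/1e12 = 1396.140 PJ
Step 2: Q_rec = Q_s * RF = 1396.140 * 0.15 = 209.42 PJ
Q_rec = 209.42 PJ


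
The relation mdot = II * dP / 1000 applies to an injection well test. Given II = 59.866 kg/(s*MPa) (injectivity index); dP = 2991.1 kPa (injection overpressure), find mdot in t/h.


mdot = II * dP / 1000
mdot = 59.866 * 2991.1 / 1000
mdot = 179.0652 kg/s
Convert: 179.0652 kg/s * 3.6 = 644.63 t/h
mdot = 644.63 t/h


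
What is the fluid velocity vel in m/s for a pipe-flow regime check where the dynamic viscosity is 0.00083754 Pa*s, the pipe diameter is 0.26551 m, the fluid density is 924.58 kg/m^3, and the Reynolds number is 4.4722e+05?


vel = Re * mu / (rho * D)
vel = 4.4722e+05 * 0.00083754 / (924.58 * 0.26551)
vel = 1.5258 m/s


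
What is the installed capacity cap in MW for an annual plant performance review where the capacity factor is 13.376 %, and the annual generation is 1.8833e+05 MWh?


cap = E_a / (CF/100 * 8760)
cap = 1.8833e+05 / (13.376/100 * 8760)
cap = 160.73 MW


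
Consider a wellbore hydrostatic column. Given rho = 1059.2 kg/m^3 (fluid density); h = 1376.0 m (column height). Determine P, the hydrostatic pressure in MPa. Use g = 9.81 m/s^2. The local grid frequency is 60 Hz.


P = rho * g * h / 1e6
P = 1059.2 * 9.81 * 1376.0 / 1e6
P = 14.298 MPa


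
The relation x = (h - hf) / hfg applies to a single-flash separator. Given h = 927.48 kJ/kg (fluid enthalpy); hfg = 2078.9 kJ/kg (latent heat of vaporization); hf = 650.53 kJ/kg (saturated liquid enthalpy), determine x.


x = (h - hf) / hfg
x = (927.48 - 650.53) / 2078.9
x = 0.13322


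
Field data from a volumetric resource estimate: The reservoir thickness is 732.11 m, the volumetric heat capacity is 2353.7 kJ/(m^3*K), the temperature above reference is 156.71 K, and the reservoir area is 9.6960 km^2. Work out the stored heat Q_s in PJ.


Step 1: Vr = A*1e6*hr = 9.696*1e6*732.11 = 7.098539e+09 m^3
Step 2: Q_s = Vr*rhoc*dT/1e12 = 7.098539e+09*2353.7*156.71/1e12 = 2618.3 PJ
Q_s = 2618.3 PJ


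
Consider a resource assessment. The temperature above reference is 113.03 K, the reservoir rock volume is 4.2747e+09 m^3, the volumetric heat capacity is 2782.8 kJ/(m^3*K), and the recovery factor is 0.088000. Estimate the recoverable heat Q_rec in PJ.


Step 1: Q_s = Vr*rhoc*dT/1e12 = 4.2747e+09*2782.8*113.03/1e12 = 1344.564 PJ
Step 2: Q_rec = Q_s * RF = 1344.564 * 0.088 = 118.32 PJ
Q_rec = 118.32 PJ


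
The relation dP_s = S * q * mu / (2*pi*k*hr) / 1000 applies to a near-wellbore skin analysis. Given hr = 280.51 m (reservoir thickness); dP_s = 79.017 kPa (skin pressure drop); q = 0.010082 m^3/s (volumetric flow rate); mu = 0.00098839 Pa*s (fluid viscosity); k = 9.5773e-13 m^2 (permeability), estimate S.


S = dP_s * 1000 * 2*pi*k*hr / (q*mu)
S = 79.017 * 1000 * 2*pi*9.5773e-13*280.51 / (0.010082*0.00098839)
S = 13.385


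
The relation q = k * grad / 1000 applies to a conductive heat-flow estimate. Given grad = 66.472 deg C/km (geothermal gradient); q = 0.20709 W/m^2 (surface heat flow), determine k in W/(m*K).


k = q * 1000 / grad
k = 0.20709 * 1000 / 66.472
k = 3.1154 W/(m*K)


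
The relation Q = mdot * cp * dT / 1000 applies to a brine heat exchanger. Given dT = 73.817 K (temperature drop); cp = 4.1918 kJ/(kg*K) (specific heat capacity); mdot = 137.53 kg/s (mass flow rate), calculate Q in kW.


Q = mdot * cp * dT / 1000
Q = 137.53 * 4.1918 * 73.817 / 1000
Q = 42.55537 MW
Convert: 42.55537 MW * 1000.0 = 42555 kW
Q = 42555 kW


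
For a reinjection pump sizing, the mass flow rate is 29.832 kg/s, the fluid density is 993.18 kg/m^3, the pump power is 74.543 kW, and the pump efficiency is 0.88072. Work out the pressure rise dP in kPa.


dP = P_pump * rho * eta / mdot
dP = 74.543 * 993.18 * 0.88072 / 29.832
dP = 2185.7 kPa


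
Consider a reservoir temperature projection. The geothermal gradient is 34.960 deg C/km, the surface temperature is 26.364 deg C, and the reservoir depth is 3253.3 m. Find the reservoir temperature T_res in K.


T_res = T_surf + grad * d / 1000
T_res = 26.364 + 34.960 * 3253.3 / 1000
T_res = 140.0994 deg C
Convert to K: 140.0994 + 273.15 = 413.25 K
T_res = 413.25 K


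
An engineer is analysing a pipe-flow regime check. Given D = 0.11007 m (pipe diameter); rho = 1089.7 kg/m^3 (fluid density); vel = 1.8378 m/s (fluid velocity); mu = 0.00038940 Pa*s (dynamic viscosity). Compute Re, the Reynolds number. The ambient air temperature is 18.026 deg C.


Re = rho * vel * D / mu
Re = 1089.7 * 1.8378 * 0.11007 / 0.00038940
Re = 5.6608e+05


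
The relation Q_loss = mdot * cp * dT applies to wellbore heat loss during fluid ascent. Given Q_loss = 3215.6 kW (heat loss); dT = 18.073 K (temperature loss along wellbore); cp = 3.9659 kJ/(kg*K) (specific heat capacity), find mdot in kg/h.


mdot = Q_loss / (cp * dT)
mdot = 3215.6 / (3.9659 * 18.073)
mdot = 44.86318 kg/s
Convert: 44.86318 kg/s * 3600.0 = 1.6151e+05 kg/h
mdot = 1.6151e+05 kg/h


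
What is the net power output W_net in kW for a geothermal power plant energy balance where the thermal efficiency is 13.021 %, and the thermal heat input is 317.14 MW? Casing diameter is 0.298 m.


W_net = eta / 100 * Q_in
W_net = 13.021 / 100 * 317.14
W_net = 41.29480 MW
Convert: 41.29480 MW * 1000.0 = 41295 kW
W_net = 41295 kW


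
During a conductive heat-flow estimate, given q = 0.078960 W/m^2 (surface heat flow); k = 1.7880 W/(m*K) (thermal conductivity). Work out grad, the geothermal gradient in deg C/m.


grad = q * 1000 / k
grad = 0.078960 * 1000 / 1.7880
grad = 44.16107 deg C/km
Convert: 44.16107 deg C/km * 0.001 = 0.044161 deg C/m
grad = 0.044161 deg C/m


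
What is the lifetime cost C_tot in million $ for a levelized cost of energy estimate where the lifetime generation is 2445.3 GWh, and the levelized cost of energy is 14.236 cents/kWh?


C_tot = LCOE / 100 * E_tot
C_tot = 14.236 / 100 * 2445.3
C_tot = 348.11 million $


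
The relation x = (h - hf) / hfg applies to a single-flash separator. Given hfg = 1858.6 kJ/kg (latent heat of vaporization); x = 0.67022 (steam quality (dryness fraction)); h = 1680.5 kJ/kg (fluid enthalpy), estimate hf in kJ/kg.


hf = h - x * hfg
hf = 1680.5 - 0.67022 * 1858.6
hf = 434.83 kJ/kg


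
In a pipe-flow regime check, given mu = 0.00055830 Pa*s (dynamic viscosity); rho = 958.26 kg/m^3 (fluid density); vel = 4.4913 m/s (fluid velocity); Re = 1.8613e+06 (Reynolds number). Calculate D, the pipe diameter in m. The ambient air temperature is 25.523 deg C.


D = Re * mu / (rho * vel)
D = 1.8613e+06 * 0.00055830 / (958.26 * 4.4913)
D = 0.24145 m


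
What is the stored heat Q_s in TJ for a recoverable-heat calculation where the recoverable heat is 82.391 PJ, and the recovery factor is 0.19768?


Q_s = Q_rec / RF
Q_s = 82.391 / 0.19768
Q_s = 416.7898 PJ
Convert: 416.7898 PJ * 1000.0 = 4.1679e+05 TJ
Q_s = 4.1679e+05 TJ


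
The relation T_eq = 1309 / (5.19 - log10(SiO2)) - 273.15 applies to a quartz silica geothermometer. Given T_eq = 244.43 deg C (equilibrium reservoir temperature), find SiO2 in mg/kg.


SiO2 = 10^(5.19 - 1309/(T_eq + 273.15))
SiO2 = 10^(5.19 - 1309/(244.43 + 273.15))
SiO2 = 458.06 mg/kg


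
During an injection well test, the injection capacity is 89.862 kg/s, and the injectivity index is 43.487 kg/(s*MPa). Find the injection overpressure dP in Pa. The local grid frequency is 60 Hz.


dP = mdot * 1000 / II
dP = 89.862 * 1000 / 43.487
dP = 2066.411 kPa
Convert: 2066.411 kPa * 1000.0 = 2.0664e+06 Pa
dP = 2.0664e+06 Pa
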